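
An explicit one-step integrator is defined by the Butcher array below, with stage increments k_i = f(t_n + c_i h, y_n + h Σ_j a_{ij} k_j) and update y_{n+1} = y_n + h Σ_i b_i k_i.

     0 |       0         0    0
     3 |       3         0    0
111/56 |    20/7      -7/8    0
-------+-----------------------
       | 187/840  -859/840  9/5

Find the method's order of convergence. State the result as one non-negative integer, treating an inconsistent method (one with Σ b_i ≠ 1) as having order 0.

b = (187/840, -859/840, 9/5)
c = (0, 3, 111/56)
Ac = (0, 0, -21/8)
Σ b_i: 187/840·1 + (-859/840)·1 + 9/5·1 = 1 ✓
b·c: (-859/840)·3 + 9/5·111/56 = 1/2 ✓
b·c²: (-859/840)·9 + 9/5·12321/3136 = -33423/15680 ≠ 1/3 ⇒ order 2.
b·Ac: 9/5·(-21/8) = -189/40 ≠ 1/6

2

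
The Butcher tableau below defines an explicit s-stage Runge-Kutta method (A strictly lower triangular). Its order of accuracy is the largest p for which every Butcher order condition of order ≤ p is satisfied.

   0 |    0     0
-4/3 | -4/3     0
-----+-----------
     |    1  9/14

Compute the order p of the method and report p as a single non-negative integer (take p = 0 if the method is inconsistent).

0

b = (1, 9/14)
c = (0, -4/3)
Σ b_i: 1·1 + 9/14·1 = 23/14 ≠ 1 ⇒ order 0.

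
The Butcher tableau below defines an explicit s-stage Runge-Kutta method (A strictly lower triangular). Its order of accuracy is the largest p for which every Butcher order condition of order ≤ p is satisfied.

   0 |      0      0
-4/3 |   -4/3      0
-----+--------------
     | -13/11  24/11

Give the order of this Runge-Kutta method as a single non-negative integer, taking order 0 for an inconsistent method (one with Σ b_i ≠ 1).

1

b = (-13/11, 24/11)
c = (0, -4/3)
Σ b_i: (-13/11)·1 + 24/11·1 = 1 ✓
b·c: 24/11·(-4/3) = -32/11 ≠ 1/2 ⇒ order 1.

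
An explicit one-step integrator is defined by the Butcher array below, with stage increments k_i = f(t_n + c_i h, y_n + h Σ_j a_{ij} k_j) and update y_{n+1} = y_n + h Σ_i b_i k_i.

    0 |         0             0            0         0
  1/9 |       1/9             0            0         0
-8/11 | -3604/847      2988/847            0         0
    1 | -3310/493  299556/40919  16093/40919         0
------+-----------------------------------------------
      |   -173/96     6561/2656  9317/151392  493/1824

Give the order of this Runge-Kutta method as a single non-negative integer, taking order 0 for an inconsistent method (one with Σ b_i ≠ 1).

4

b = (-173/96, 6561/2656, 9317/151392, 493/1824)
c = (0, 1/9, -8/11, 1)
Ac = (0, 0, 332/847, 260/493)
Σ b_i: (-173/96)·1 + 6561/2656·1 + 9317/151392·1 + 493/1824·1 = 1 ✓
b·c: 6561/2656·1/9 + 9317/151392·(-8/11) + 493/1824·1 = 1/2 ✓
b·c²: 6561/2656·1/81 + 9317/151392·64/121 + 493/1824·1 = 1/3 ✓
b·Ac: 9317/151392·332/847 + 493/1824·260/493 = 1/6 ✓
b·c³: 6561/2656·1/729 + 9317/151392·(-512/1331) + 493/1824·1 = 1/4 ✓
b·(c∘Ac): 9317/151392·(-2656/9317) + 493/1824·260/493 = 1/8 ✓
b·Ac²: 9317/151392·332/7623 + 493/1824·1324/4437 = 1/12 ✓
b·A²c: 493/1824·76/493 = 1/24 ✓; 4 stages ⇒ order 4.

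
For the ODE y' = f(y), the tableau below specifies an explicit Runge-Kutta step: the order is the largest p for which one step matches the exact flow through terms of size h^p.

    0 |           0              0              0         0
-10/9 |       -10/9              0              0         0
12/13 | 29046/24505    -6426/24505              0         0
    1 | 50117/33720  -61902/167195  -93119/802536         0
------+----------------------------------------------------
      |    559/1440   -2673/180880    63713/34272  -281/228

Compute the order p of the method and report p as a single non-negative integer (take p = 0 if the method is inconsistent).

4

b = (559/1440, -2673/180880, 63713/34272, -281/228)
c = (0, -10/9, 12/13, 1)
Ac = (0, 0, 1428/4901, 171/562)
Σ b_i: 559/1440·1 + (-2673/180880)·1 + 63713/34272·1 + (-281/228)·1 = 1 ✓
b·c: (-2673/180880)·(-10/9) + 63713/34272·12/13 + (-281/228)·1 = 1/2 ✓
b·c²: (-2673/180880)·100/81 + 63713/34272·144/169 + (-281/228)·1 = 1/3 ✓
b·Ac: 63713/34272·1428/4901 + (-281/228)·171/562 = 1/6 ✓
b·c³: (-2673/180880)·(-1000/729) + 63713/34272·1728/2197 + (-281/228)·1 = 1/4 ✓
b·(c∘Ac): 63713/34272·17136/63713 + (-281/228)·171/562 = 1/8 ✓
b·Ac²: 63713/34272·(-4760/14703) + (-281/228)·(-1406/2529) = 1/12 ✓
b·A²c: (-281/228)·(-19/562) = 1/24 ✓; 4 stages ⇒ order 4.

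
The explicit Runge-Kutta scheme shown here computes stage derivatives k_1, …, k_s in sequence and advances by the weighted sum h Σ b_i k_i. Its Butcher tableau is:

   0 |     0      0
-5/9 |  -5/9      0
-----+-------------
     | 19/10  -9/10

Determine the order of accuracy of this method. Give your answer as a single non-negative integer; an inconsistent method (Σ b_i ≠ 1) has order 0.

2

b = (19/10, -9/10)
c = (0, -5/9)
Σ b_i: 19/10·1 + (-9/10)·1 = 1 ✓
b·c: (-9/10)·(-5/9) = 1/2 ✓; 2 stages ⇒ order 2.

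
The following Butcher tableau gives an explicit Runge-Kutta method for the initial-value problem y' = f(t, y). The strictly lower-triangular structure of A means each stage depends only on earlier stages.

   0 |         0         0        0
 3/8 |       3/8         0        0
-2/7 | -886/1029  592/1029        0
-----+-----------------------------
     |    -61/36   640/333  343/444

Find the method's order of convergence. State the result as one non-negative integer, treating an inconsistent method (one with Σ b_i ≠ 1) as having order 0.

b = (-61/36, 640/333, 343/444)
c = (0, 3/8, -2/7)
Ac = (0, 0, 74/343)
Σ b_i: (-61/36)·1 + 640/333·1 + 343/444·1 = 1 ✓
b·c: 640/333·3/8 + 343/444·(-2/7) = 1/2 ✓
b·c²: 640/333·9/64 + 343/444·4/49 = 1/3 ✓
b·Ac: 343/444·74/343 = 1/6 ✓; 3 stages ⇒ order 3.

3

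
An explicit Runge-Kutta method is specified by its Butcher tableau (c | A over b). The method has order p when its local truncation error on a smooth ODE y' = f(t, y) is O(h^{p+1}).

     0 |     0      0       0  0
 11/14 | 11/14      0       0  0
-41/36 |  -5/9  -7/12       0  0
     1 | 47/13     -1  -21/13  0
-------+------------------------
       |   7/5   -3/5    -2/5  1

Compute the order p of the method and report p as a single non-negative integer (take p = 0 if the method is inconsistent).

0

b = (7/5, -3/5, -2/5, 1)
c = (0, 11/14, -41/36, 1)
Ac = (0, 0, -11/24, 1151/1092)
Σ b_i: 7/5·1 + (-3/5)·1 + (-2/5)·1 + 1·1 = 7/5 ≠ 1 ⇒ order 0.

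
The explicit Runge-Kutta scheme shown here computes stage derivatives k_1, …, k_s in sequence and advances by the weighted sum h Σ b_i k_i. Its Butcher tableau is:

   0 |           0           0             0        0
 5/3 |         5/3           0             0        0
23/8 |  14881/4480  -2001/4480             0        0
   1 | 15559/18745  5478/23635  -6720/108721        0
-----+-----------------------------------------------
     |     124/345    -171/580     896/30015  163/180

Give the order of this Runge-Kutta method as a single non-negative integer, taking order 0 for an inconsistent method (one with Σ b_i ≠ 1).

b = (124/345, -171/580, 896/30015, 163/180)
c = (0, 5/3, 23/8, 1)
Ac = (0, 0, -667/896, 34/163)
Σ b_i: 124/345·1 + (-171/580)·1 + 896/30015·1 + 163/180·1 = 1 ✓
b·c: (-171/580)·5/3 + 896/30015·23/8 + 163/180·1 = 1/2 ✓
b·c²: (-171/580)·25/9 + 896/30015·529/64 + 163/180·1 = 1/3 ✓
b·Ac: 896/30015·(-667/896) + 163/180·34/163 = 1/6 ✓
b·c³: (-171/580)·125/27 + 896/30015·12167/512 + 163/180·1 = 1/4 ✓
b·(c∘Ac): 896/30015·(-15341/7168) + 163/180·34/163 = 1/8 ✓
b·Ac²: 896/30015·(-3335/2688) + 163/180·65/489 = 1/12 ✓
b·A²c: 163/180·15/326 = 1/24 ✓; 4 stages ⇒ order 4.

4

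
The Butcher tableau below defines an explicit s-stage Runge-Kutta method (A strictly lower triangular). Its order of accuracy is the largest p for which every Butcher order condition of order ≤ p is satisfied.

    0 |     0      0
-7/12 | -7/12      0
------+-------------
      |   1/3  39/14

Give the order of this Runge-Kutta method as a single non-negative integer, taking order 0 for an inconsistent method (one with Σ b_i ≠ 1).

b = (1/3, 39/14)
c = (0, -7/12)
Σ b_i: 1/3·1 + 39/14·1 = 131/42 ≠ 1 ⇒ order 0.

0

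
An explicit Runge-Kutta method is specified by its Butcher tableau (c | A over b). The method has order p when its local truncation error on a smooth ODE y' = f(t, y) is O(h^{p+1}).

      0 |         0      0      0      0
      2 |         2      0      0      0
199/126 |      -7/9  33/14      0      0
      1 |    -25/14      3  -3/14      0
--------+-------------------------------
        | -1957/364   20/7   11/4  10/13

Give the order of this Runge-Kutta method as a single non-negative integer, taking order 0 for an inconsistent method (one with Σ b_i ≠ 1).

1

b = (-1957/364, 20/7, 11/4, 10/13)
c = (0, 2, 199/126, 1)
Ac = (0, 0, 33/7, 3329/588)
Σ b_i: (-1957/364)·1 + 20/7·1 + 11/4·1 + 10/13·1 = 1 ✓
b·c: 20/7·2 + 11/4·199/126 + 10/13·1 = 70937/6552 ≠ 1/2 ⇒ order 1.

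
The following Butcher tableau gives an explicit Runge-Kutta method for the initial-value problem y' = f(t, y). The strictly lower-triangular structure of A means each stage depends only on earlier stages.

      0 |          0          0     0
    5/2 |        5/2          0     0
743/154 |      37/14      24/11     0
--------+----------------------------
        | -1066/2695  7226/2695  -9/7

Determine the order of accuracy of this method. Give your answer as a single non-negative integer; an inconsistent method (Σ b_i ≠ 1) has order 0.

b = (-1066/2695, 7226/2695, -9/7)
c = (0, 5/2, 743/154)
Ac = (0, 0, 60/11)
Σ b_i: (-1066/2695)·1 + 7226/2695·1 + (-9/7)·1 = 1 ✓
b·c: 7226/2695·5/2 + (-9/7)·743/154 = 1/2 ✓
b·c²: 7226/2695·25/4 + (-9/7)·552049/23716 = -2186431/166012 ≠ 1/3 ⇒ order 2.
b·Ac: (-9/7)·60/11 = -540/77 ≠ 1/6

2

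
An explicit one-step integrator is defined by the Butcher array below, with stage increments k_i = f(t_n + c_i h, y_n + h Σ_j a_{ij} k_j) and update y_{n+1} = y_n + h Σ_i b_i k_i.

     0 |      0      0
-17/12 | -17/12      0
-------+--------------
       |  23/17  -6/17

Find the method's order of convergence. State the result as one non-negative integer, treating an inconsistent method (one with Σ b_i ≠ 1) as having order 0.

2

b = (23/17, -6/17)
c = (0, -17/12)
Σ b_i: 23/17·1 + (-6/17)·1 = 1 ✓
b·c: (-6/17)·(-17/12) = 1/2 ✓; 2 stages ⇒ order 2.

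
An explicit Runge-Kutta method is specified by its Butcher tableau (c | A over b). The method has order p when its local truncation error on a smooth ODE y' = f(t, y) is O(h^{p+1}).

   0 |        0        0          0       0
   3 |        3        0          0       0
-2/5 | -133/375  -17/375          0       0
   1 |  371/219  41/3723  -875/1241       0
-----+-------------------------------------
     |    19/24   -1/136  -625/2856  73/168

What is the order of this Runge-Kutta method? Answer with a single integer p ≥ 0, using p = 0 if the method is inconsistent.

b = (19/24, -1/136, -625/2856, 73/168)
c = (0, 3, -2/5, 1)
Ac = (0, 0, -17/125, 23/73)
Σ b_i: 19/24·1 + (-1/136)·1 + (-625/2856)·1 + 73/168·1 = 1 ✓
b·c: (-1/136)·3 + (-625/2856)·(-2/5) + 73/168·1 = 1/2 ✓
b·c²: (-1/136)·9 + (-625/2856)·4/25 + 73/168·1 = 1/3 ✓
b·Ac: (-625/2856)·(-17/125) + 73/168·23/73 = 1/6 ✓
b·c³: (-1/136)·27 + (-625/2856)·(-8/125) + 73/168·1 = 1/4 ✓
b·(c∘Ac): (-625/2856)·34/625 + 73/168·23/73 = 1/8 ✓
b·Ac²: (-625/2856)·(-51/125) + 73/168·(-1/73) = 1/12 ✓
b·A²c: 73/168·7/73 = 1/24 ✓; 4 stages ⇒ order 4.

4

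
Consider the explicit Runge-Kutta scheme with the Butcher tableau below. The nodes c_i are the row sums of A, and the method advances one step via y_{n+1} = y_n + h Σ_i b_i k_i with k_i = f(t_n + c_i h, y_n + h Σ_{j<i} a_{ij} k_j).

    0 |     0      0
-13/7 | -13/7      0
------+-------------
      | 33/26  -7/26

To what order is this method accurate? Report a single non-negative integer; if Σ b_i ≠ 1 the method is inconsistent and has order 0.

2

b = (33/26, -7/26)
c = (0, -13/7)
Σ b_i: 33/26·1 + (-7/26)·1 = 1 ✓
b·c: (-7/26)·(-13/7) = 1/2 ✓; 2 stages ⇒ order 2.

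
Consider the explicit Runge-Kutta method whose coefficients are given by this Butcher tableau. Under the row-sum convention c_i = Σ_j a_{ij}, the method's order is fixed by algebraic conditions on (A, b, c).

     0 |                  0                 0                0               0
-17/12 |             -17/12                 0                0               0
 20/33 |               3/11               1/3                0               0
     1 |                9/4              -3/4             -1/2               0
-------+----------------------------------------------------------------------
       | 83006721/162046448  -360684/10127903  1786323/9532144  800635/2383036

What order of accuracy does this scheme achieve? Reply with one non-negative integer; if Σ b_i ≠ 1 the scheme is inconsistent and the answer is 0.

b = (83006721/162046448, -360684/10127903, 1786323/9532144, 800635/2383036)
c = (0, -17/12, 20/33, 1)
Ac = (0, 0, -17/36, 401/528)
Σ b_i: 83006721/162046448·1 + (-360684/10127903)·1 + 1786323/9532144·1 + 800635/2383036·1 = 1 ✓
b·c: (-360684/10127903)·(-17/12) + 1786323/9532144·20/33 + 800635/2383036·1 = 1/2 ✓
b·c²: (-360684/10127903)·289/144 + 1786323/9532144·400/1089 + 800635/2383036·1 = 1/3 ✓
b·Ac: 1786323/9532144·(-17/36) + 800635/2383036·401/528 = 1/6 ✓
b·c³: (-360684/10127903)·(-4913/1728) + 1786323/9532144·8000/35937 + 800635/2383036·1 = 451970663/943682256 ≠ 1/4 ⇒ order 3.
b·(c∘Ac): 1786323/9532144·(-85/297) + 800635/2383036·401/528 = 69155815/343157184 ≠ 1/8
b·Ac²: 1786323/9532144·289/432 + 800635/2383036·(-117707/69696) = -52143727/117960282 ≠ 1/12
b·A²c: 800635/2383036·17/72 = 13610795/171578592 ≠ 1/24

3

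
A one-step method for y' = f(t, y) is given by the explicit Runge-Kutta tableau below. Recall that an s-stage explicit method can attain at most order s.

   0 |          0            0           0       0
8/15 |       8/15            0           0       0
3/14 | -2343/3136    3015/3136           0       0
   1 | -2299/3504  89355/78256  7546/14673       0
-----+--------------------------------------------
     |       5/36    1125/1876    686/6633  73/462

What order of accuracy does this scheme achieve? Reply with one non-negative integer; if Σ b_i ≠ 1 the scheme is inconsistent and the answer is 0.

b = (5/36, 1125/1876, 686/6633, 73/462)
c = (0, 8/15, 3/14, 1)
Ac = (0, 0, 201/392, 105/146)
Σ b_i: 5/36·1 + 1125/1876·1 + 686/6633·1 + 73/462·1 = 1 ✓
b·c: 1125/1876·8/15 + 686/6633·3/14 + 73/462·1 = 1/2 ✓
b·c²: 1125/1876·64/225 + 686/6633·9/196 + 73/462·1 = 1/3 ✓
b·Ac: 686/6633·201/392 + 73/462·105/146 = 1/6 ✓
b·c³: 1125/1876·512/3375 + 686/6633·27/2744 + 73/462·1 = 1/4 ✓
b·(c∘Ac): 686/6633·603/5488 + 73/462·105/146 = 1/8 ✓
b·Ac²: 686/6633·67/245 + 73/462·763/2190 = 1/12 ✓
b·A²c: 73/462·77/292 = 1/24 ✓; 4 stages ⇒ order 4.

4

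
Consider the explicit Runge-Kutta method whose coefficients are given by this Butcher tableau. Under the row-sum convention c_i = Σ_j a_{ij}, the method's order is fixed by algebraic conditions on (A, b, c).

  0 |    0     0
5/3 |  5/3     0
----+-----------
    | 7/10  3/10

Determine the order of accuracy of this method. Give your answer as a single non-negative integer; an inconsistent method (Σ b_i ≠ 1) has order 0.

2

b = (7/10, 3/10)
c = (0, 5/3)
Σ b_i: 7/10·1 + 3/10·1 = 1 ✓
b·c: 3/10·5/3 = 1/2 ✓; 2 stages ⇒ order 2.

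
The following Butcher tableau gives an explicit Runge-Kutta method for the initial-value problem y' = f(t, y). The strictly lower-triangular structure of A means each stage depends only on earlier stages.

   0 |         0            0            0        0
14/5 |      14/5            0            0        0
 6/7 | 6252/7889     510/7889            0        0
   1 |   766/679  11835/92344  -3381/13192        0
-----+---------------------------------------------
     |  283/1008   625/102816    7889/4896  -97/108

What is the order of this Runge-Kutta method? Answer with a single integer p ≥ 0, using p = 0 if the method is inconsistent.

4

b = (283/1008, 625/102816, 7889/4896, -97/108)
c = (0, 14/5, 6/7, 1)
Ac = (0, 0, 204/1127, 27/194)
Σ b_i: 283/1008·1 + 625/102816·1 + 7889/4896·1 + (-97/108)·1 = 1 ✓
b·c: 625/102816·14/5 + 7889/4896·6/7 + (-97/108)·1 = 1/2 ✓
b·c²: 625/102816·196/25 + 7889/4896·36/49 + (-97/108)·1 = 1/3 ✓
b·Ac: 7889/4896·204/1127 + (-97/108)·27/194 = 1/6 ✓
b·c³: 625/102816·2744/125 + 7889/4896·216/343 + (-97/108)·1 = 1/4 ✓
b·(c∘Ac): 7889/4896·1224/7889 + (-97/108)·27/194 = 1/8 ✓
b·Ac²: 7889/4896·408/805 + (-97/108)·396/485 = 1/12 ✓
b·A²c: (-97/108)·(-9/194) = 1/24 ✓; 4 stages ⇒ order 4.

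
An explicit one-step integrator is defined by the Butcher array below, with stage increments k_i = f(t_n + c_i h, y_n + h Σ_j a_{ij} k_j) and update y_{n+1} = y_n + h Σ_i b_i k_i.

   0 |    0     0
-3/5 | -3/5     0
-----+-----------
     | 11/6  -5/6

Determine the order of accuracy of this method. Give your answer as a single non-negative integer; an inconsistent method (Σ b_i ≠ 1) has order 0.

2

b = (11/6, -5/6)
c = (0, -3/5)
Σ b_i: 11/6·1 + (-5/6)·1 = 1 ✓
b·c: (-5/6)·(-3/5) = 1/2 ✓; 2 stages ⇒ order 2.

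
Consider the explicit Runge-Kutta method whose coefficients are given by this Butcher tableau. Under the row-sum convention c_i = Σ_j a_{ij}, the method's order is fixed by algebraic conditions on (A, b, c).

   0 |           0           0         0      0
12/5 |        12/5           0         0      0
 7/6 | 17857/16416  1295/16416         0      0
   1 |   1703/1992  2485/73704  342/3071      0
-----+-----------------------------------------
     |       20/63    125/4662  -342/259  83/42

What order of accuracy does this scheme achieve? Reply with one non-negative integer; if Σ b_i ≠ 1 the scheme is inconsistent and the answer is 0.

b = (20/63, 125/4662, -342/259, 83/42)
c = (0, 12/5, 7/6, 1)
Ac = (0, 0, 259/1368, 35/166)
Σ b_i: 20/63·1 + 125/4662·1 + (-342/259)·1 + 83/42·1 = 1 ✓
b·c: 125/4662·12/5 + (-342/259)·7/6 + 83/42·1 = 1/2 ✓
b·c²: 125/4662·144/25 + (-342/259)·49/36 + 83/42·1 = 1/3 ✓
b·Ac: (-342/259)·259/1368 + 83/42·35/166 = 1/6 ✓
b·c³: 125/4662·1728/125 + (-342/259)·343/216 + 83/42·1 = 1/4 ✓
b·(c∘Ac): (-342/259)·1813/8208 + 83/42·35/166 = 1/8 ✓
b·Ac²: (-342/259)·259/570 + 83/42·287/830 = 1/12 ✓
b·A²c: 83/42·7/332 = 1/24 ✓; 4 stages ⇒ order 4.

4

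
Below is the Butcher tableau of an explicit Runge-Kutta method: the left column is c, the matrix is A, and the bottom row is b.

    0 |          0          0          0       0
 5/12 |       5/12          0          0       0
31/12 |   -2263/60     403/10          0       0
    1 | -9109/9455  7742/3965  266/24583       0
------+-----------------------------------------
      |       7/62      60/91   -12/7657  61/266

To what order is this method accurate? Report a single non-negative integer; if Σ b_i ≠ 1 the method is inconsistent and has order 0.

b = (7/62, 60/91, -12/7657, 61/266)
c = (0, 5/12, 31/12, 1)
Ac = (0, 0, 403/24, 154/183)
Σ b_i: 7/62·1 + 60/91·1 + (-12/7657)·1 + 61/266·1 = 1 ✓
b·c: 60/91·5/12 + (-12/7657)·31/12 + 61/266·1 = 1/2 ✓
b·c²: 60/91·25/144 + (-12/7657)·961/144 + 61/266·1 = 1/3 ✓
b·Ac: (-12/7657)·403/24 + 61/266·154/183 = 1/6 ✓
b·c³: 60/91·125/1728 + (-12/7657)·29791/1728 + 61/266·1 = 1/4 ✓
b·(c∘Ac): (-12/7657)·12493/288 + 61/266·154/183 = 1/8 ✓
b·Ac²: (-12/7657)·2015/288 + 61/266·301/732 = 1/12 ✓
b·A²c: 61/266·133/732 = 1/24 ✓; 4 stages ⇒ order 4.

4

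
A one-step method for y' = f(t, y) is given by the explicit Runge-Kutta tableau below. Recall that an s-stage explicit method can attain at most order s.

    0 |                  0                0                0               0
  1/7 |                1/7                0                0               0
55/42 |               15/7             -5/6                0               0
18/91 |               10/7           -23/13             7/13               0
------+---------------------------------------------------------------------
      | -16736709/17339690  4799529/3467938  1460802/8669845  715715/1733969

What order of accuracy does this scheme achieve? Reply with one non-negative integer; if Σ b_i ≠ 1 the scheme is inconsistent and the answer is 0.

b = (-16736709/17339690, 4799529/3467938, 1460802/8669845, 715715/1733969)
c = (0, 1/7, 55/42, 18/91)
Ac = (0, 0, -5/42, 19/42)
Σ b_i: (-16736709/17339690)·1 + 4799529/3467938·1 + 1460802/8669845·1 + 715715/1733969·1 = 1 ✓
b·c: 4799529/3467938·1/7 + 1460802/8669845·55/42 + 715715/1733969·18/91 = 1/2 ✓
b·c²: 4799529/3467938·1/49 + 1460802/8669845·3025/1764 + 715715/1733969·324/8281 = 1/3 ✓
b·Ac: 1460802/8669845·(-5/42) + 715715/1733969·19/42 = 1/6 ✓
b·c³: 4799529/3467938·1/343 + 1460802/8669845·166375/74088 + 715715/1733969·5832/753571 = 15332853433/39763377108 ≠ 1/4 ⇒ order 3.
b·(c∘Ac): 1460802/8669845·(-275/1764) + 715715/1733969·57/637 = 776875/72826698 ≠ 1/8
b·Ac²: 1460802/8669845·(-5/294) + 715715/1733969·20347/22932 = 158777039/436960188 ≠ 1/12
b·A²c: 715715/1733969·(-5/78) = -275275/10403814 ≠ 1/24

3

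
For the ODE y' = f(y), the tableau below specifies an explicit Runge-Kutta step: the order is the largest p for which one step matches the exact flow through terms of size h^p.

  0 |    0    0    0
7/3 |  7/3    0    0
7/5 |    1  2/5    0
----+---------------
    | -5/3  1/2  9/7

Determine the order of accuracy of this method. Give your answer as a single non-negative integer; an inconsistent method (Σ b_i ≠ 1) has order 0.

b = (-5/3, 1/2, 9/7)
c = (0, 7/3, 7/5)
Ac = (0, 0, 14/15)
Σ b_i: (-5/3)·1 + 1/2·1 + 9/7·1 = 5/42 ≠ 1 ⇒ order 0.

0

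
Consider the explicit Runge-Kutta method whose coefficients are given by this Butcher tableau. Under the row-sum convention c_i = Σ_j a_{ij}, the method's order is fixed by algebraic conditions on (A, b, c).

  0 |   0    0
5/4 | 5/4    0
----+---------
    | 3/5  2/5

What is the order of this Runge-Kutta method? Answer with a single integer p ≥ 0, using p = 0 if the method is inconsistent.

2

b = (3/5, 2/5)
c = (0, 5/4)
Σ b_i: 3/5·1 + 2/5·1 = 1 ✓
b·c: 2/5·5/4 = 1/2 ✓; 2 stages ⇒ order 2.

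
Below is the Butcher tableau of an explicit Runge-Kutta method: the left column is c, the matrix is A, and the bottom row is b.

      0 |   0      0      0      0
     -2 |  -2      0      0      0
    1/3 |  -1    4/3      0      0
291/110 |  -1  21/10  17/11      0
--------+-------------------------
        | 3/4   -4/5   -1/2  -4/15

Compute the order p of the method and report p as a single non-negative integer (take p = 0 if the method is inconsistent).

b = (3/4, -4/5, -1/2, -4/15)
c = (0, -2, 1/3, 291/110)
Ac = (0, 0, -8/3, -608/165)
Σ b_i: 3/4·1 + (-4/5)·1 + (-1/2)·1 + (-4/15)·1 = -49/60 ≠ 1 ⇒ order 0.

0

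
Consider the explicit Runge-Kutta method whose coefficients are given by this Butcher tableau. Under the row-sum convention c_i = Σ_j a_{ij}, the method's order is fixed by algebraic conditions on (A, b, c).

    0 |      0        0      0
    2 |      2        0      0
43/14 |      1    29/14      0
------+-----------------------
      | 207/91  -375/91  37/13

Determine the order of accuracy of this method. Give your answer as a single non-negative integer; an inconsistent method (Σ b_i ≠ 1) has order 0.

2

b = (207/91, -375/91, 37/13)
c = (0, 2, 43/14)
Ac = (0, 0, 29/7)
Σ b_i: 207/91·1 + (-375/91)·1 + 37/13·1 = 1 ✓
b·c: (-375/91)·2 + 37/13·43/14 = 1/2 ✓
b·c²: (-375/91)·4 + 37/13·1849/196 = 26413/2548 ≠ 1/3 ⇒ order 2.
b·Ac: 37/13·29/7 = 1073/91 ≠ 1/6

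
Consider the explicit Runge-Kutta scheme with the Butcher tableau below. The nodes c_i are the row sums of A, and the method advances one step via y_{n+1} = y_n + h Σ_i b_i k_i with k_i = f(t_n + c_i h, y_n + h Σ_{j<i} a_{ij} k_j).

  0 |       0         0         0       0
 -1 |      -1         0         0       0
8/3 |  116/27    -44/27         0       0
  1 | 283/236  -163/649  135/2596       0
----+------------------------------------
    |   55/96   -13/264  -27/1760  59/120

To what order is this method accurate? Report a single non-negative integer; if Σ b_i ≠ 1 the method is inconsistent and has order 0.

4

b = (55/96, -13/264, -27/1760, 59/120)
c = (0, -1, 8/3, 1)
Ac = (0, 0, 44/27, 23/59)
Σ b_i: 55/96·1 + (-13/264)·1 + (-27/1760)·1 + 59/120·1 = 1 ✓
b·c: (-13/264)·(-1) + (-27/1760)·8/3 + 59/120·1 = 1/2 ✓
b·c²: (-13/264)·1 + (-27/1760)·64/9 + 59/120·1 = 1/3 ✓
b·Ac: (-27/1760)·44/27 + 59/120·23/59 = 1/6 ✓
b·c³: (-13/264)·(-1) + (-27/1760)·512/27 + 59/120·1 = 1/4 ✓
b·(c∘Ac): (-27/1760)·352/81 + 59/120·23/59 = 1/8 ✓
b·Ac²: (-27/1760)·(-44/27) + 59/120·7/59 = 1/12 ✓
b·A²c: 59/120·5/59 = 1/24 ✓; 4 stages ⇒ order 4.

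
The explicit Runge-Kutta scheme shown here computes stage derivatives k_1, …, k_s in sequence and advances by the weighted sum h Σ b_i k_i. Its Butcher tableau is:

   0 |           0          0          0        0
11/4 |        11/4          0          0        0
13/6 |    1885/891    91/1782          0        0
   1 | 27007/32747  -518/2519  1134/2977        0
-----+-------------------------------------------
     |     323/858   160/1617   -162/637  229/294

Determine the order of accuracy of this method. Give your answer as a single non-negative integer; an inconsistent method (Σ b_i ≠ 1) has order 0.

4

b = (323/858, 160/1617, -162/637, 229/294)
c = (0, 11/4, 13/6, 1)
Ac = (0, 0, 91/648, 119/458)
Σ b_i: 323/858·1 + 160/1617·1 + (-162/637)·1 + 229/294·1 = 1 ✓
b·c: 160/1617·11/4 + (-162/637)·13/6 + 229/294·1 = 1/2 ✓
b·c²: 160/1617·121/16 + (-162/637)·169/36 + 229/294·1 = 1/3 ✓
b·Ac: (-162/637)·91/648 + 229/294·119/458 = 1/6 ✓
b·c³: 160/1617·1331/64 + (-162/637)·2197/216 + 229/294·1 = 1/4 ✓
b·(c∘Ac): (-162/637)·1183/3888 + 229/294·119/458 = 1/8 ✓
b·Ac²: (-162/637)·1001/2592 + 229/294·427/1832 = 1/12 ✓
b·A²c: 229/294·49/916 = 1/24 ✓; 4 stages ⇒ order 4.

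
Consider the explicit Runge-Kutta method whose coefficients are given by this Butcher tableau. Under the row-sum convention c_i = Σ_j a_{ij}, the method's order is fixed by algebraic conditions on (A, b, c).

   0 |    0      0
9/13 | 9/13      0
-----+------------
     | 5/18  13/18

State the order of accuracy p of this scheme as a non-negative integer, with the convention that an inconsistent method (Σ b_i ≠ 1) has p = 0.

b = (5/18, 13/18)
c = (0, 9/13)
Σ b_i: 5/18·1 + 13/18·1 = 1 ✓
b·c: 13/18·9/13 = 1/2 ✓; 2 stages ⇒ order 2.

2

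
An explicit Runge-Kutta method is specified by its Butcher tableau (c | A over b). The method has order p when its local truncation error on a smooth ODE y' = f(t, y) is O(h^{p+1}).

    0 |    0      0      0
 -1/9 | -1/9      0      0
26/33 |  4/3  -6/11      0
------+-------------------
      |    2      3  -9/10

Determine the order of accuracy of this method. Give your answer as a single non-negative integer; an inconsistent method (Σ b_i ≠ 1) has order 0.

0

b = (2, 3, -9/10)
c = (0, -1/9, 26/33)
Ac = (0, 0, 2/33)
Σ b_i: 2·1 + 3·1 + (-9/10)·1 = 41/10 ≠ 1 ⇒ order 0.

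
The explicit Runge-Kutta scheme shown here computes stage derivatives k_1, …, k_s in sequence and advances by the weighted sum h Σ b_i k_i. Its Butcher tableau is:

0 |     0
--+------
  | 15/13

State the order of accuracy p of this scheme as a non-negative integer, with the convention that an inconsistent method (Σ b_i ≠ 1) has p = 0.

b = (15/13)
c = (0)
Σ b_i: 15/13·1 = 15/13 ≠ 1 ⇒ order 0.

0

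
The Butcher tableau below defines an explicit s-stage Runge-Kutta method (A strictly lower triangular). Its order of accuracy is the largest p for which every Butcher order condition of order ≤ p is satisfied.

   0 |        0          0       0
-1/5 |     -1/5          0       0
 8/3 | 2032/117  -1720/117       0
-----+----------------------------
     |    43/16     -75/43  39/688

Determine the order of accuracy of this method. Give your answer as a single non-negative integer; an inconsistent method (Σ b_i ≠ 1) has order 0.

3

b = (43/16, -75/43, 39/688)
c = (0, -1/5, 8/3)
Ac = (0, 0, 344/117)
Σ b_i: 43/16·1 + (-75/43)·1 + 39/688·1 = 1 ✓
b·c: (-75/43)·(-1/5) + 39/688·8/3 = 1/2 ✓
b·c²: (-75/43)·1/25 + 39/688·64/9 = 1/3 ✓
b·Ac: 39/688·344/117 = 1/6 ✓; 3 stages ⇒ order 3.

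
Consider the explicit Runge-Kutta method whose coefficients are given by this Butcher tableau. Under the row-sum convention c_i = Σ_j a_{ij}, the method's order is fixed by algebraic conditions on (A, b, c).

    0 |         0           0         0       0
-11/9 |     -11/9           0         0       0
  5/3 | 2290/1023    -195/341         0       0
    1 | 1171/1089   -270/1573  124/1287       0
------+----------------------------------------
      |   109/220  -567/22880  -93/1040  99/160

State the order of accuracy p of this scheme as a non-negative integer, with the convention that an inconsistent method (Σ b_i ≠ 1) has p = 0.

b = (109/220, -567/22880, -93/1040, 99/160)
c = (0, -11/9, 5/3, 1)
Ac = (0, 0, 65/93, 10/27)
Σ b_i: 109/220·1 + (-567/22880)·1 + (-93/1040)·1 + 99/160·1 = 1 ✓
b·c: (-567/22880)·(-11/9) + (-93/1040)·5/3 + 99/160·1 = 1/2 ✓
b·c²: (-567/22880)·121/81 + (-93/1040)·25/9 + 99/160·1 = 1/3 ✓
b·Ac: (-93/1040)·65/93 + 99/160·10/27 = 1/6 ✓
b·c³: (-567/22880)·(-1331/729) + (-93/1040)·125/27 + 99/160·1 = 1/4 ✓
b·(c∘Ac): (-93/1040)·325/279 + 99/160·10/27 = 1/8 ✓
b·Ac²: (-93/1040)·(-715/837) + 99/160·10/891 = 1/12 ✓
b·A²c: 99/160·20/297 = 1/24 ✓; 4 stages ⇒ order 4.

4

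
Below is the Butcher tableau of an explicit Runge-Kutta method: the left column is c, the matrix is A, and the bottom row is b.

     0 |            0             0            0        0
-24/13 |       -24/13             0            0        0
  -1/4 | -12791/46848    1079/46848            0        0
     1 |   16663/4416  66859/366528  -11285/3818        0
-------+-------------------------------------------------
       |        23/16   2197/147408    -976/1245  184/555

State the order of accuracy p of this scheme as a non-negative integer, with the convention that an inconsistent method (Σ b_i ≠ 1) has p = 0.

4

b = (23/16, 2197/147408, -976/1245, 184/555)
c = (0, -24/13, -1/4, 1)
Ac = (0, 0, -83/1952, 37/92)
Σ b_i: 23/16·1 + 2197/147408·1 + (-976/1245)·1 + 184/555·1 = 1 ✓
b·c: 2197/147408·(-24/13) + (-976/1245)·(-1/4) + 184/555·1 = 1/2 ✓
b·c²: 2197/147408·576/169 + (-976/1245)·1/16 + 184/555·1 = 1/3 ✓
b·Ac: (-976/1245)·(-83/1952) + 184/555·37/92 = 1/6 ✓
b·c³: 2197/147408·(-13824/2197) + (-976/1245)·(-1/64) + 184/555·1 = 1/4 ✓
b·(c∘Ac): (-976/1245)·83/7808 + 184/555·37/92 = 1/8 ✓
b·Ac²: (-976/1245)·249/3172 + 184/555·4181/9568 = 1/12 ✓
b·A²c: 184/555·185/1472 = 1/24 ✓; 4 stages ⇒ order 4.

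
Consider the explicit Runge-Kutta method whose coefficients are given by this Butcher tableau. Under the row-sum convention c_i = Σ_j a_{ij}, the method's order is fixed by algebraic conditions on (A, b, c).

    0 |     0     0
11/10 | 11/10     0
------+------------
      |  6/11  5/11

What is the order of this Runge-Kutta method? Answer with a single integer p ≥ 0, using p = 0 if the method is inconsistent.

b = (6/11, 5/11)
c = (0, 11/10)
Σ b_i: 6/11·1 + 5/11·1 = 1 ✓
b·c: 5/11·11/10 = 1/2 ✓; 2 stages ⇒ order 2.

2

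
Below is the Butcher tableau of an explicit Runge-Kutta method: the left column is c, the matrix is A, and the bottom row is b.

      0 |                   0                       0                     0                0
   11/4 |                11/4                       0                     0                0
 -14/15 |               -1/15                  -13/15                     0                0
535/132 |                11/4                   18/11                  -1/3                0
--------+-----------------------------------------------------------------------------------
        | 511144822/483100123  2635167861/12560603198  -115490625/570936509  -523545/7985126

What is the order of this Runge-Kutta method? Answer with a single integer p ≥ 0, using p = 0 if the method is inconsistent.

3

b = (511144822/483100123, 2635167861/12560603198, -115490625/570936509, -523545/7985126)
c = (0, 11/4, -14/15, 535/132)
Ac = (0, 0, -143/60, 433/90)
Σ b_i: 511144822/483100123·1 + 2635167861/12560603198·1 + (-115490625/570936509)·1 + (-523545/7985126)·1 = 1 ✓
b·c: 2635167861/12560603198·11/4 + (-115490625/570936509)·(-14/15) + (-523545/7985126)·535/132 = 1/2 ✓
b·c²: 2635167861/12560603198·121/16 + (-115490625/570936509)·196/225 + (-523545/7985126)·286225/17424 = 1/3 ✓
b·Ac: (-115490625/570936509)·(-143/60) + (-523545/7985126)·433/90 = 1/6 ✓
b·c³: 2635167861/12560603198·1331/64 + (-115490625/570936509)·(-2744/3375) + (-523545/7985126)·153130375/2299968 = 22580366197/139132835424 ≠ 1/4 ⇒ order 3.
b·(c∘Ac): (-115490625/570936509)·1001/450 + (-523545/7985126)·46331/2376 = -993740315/574929072 ≠ 1/8
b·Ac²: (-115490625/570936509)·(-1573/240) + (-523545/7985126)·65257/5400 = 766762777/1437322680 ≠ 1/12
b·A²c: (-523545/7985126)·143/180 = -4991129/95821512 ≠ 1/24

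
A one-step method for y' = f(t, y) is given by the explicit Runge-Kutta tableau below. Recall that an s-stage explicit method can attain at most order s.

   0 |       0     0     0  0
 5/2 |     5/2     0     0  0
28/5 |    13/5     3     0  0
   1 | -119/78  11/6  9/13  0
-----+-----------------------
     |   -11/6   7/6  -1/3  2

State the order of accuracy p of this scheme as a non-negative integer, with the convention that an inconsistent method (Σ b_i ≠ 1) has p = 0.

1

b = (-11/6, 7/6, -1/3, 2)
c = (0, 5/2, 28/5, 1)
Ac = (0, 0, 15/2, 6599/780)
Σ b_i: (-11/6)·1 + 7/6·1 + (-1/3)·1 + 2·1 = 1 ✓
b·c: 7/6·5/2 + (-1/3)·28/5 + 2·1 = 61/20 ≠ 1/2 ⇒ order 1.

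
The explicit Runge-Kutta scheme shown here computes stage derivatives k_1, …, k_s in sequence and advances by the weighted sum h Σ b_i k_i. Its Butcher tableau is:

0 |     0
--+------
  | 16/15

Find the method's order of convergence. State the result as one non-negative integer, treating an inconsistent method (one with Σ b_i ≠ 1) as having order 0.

b = (16/15)
c = (0)
Σ b_i: 16/15·1 = 16/15 ≠ 1 ⇒ order 0.

0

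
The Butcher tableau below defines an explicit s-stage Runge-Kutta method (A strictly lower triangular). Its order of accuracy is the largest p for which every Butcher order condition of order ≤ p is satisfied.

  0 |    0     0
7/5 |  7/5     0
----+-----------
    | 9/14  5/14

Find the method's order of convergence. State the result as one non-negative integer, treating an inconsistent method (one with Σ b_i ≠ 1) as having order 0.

b = (9/14, 5/14)
c = (0, 7/5)
Σ b_i: 9/14·1 + 5/14·1 = 1 ✓
b·c: 5/14·7/5 = 1/2 ✓; 2 stages ⇒ order 2.

2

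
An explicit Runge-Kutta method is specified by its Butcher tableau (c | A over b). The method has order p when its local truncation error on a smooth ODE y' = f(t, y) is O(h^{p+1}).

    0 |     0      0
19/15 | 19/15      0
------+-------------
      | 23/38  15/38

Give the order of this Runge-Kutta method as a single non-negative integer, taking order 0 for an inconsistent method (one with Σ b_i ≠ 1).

2

b = (23/38, 15/38)
c = (0, 19/15)
Σ b_i: 23/38·1 + 15/38·1 = 1 ✓
b·c: 15/38·19/15 = 1/2 ✓; 2 stages ⇒ order 2.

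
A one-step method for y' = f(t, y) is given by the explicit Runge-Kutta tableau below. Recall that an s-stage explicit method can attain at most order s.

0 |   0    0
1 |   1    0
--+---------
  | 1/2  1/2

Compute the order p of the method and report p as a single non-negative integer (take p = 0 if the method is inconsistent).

2

b = (1/2, 1/2)
c = (0, 1)
Σ b_i: 1/2·1 + 1/2·1 = 1 ✓
b·c: 1/2·1 = 1/2 ✓; 2 stages ⇒ order 2.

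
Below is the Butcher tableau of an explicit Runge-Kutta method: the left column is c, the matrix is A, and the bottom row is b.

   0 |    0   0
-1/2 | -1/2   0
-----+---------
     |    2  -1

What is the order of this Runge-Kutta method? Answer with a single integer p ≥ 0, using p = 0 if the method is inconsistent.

2

b = (2, -1)
c = (0, -1/2)
Σ b_i: 2·1 + (-1)·1 = 1 ✓
b·c: (-1)·(-1/2) = 1/2 ✓; 2 stages ⇒ order 2.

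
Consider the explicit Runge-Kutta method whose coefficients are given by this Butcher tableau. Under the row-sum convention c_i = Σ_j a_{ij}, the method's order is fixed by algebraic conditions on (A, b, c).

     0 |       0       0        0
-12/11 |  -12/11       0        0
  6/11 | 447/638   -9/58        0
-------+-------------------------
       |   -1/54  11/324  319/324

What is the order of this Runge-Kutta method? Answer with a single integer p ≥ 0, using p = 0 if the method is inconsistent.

b = (-1/54, 11/324, 319/324)
c = (0, -12/11, 6/11)
Ac = (0, 0, 54/319)
Σ b_i: (-1/54)·1 + 11/324·1 + 319/324·1 = 1 ✓
b·c: 11/324·(-12/11) + 319/324·6/11 = 1/2 ✓
b·c²: 11/324·144/121 + 319/324·36/121 = 1/3 ✓
b·Ac: 319/324·54/319 = 1/6 ✓; 3 stages ⇒ order 3.

3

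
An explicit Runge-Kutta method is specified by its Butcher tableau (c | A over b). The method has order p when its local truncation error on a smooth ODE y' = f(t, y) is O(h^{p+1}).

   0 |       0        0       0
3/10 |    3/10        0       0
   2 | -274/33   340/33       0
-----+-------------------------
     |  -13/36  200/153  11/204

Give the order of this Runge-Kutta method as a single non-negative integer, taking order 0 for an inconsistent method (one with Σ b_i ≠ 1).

3

b = (-13/36, 200/153, 11/204)
c = (0, 3/10, 2)
Ac = (0, 0, 34/11)
Σ b_i: (-13/36)·1 + 200/153·1 + 11/204·1 = 1 ✓
b·c: 200/153·3/10 + 11/204·2 = 1/2 ✓
b·c²: 200/153·9/100 + 11/204·4 = 1/3 ✓
b·Ac: 11/204·34/11 = 1/6 ✓; 3 stages ⇒ order 3.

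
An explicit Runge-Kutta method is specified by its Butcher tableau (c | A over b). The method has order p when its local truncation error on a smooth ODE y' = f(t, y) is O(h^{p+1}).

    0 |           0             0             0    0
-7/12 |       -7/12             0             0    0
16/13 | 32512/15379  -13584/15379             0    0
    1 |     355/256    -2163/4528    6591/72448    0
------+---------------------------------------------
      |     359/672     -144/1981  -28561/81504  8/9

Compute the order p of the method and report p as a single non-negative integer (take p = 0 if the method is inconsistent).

4

b = (359/672, -144/1981, -28561/81504, 8/9)
c = (0, -7/12, 16/13, 1)
Ac = (0, 0, 1132/2197, 25/64)
Σ b_i: 359/672·1 + (-144/1981)·1 + (-28561/81504)·1 + 8/9·1 = 1 ✓
b·c: (-144/1981)·(-7/12) + (-28561/81504)·16/13 + 8/9·1 = 1/2 ✓
b·c²: (-144/1981)·49/144 + (-28561/81504)·256/169 + 8/9·1 = 1/3 ✓
b·Ac: (-28561/81504)·1132/2197 + 8/9·25/64 = 1/6 ✓
b·c³: (-144/1981)·(-343/1728) + (-28561/81504)·4096/2197 + 8/9·1 = 1/4 ✓
b·(c∘Ac): (-28561/81504)·18112/28561 + 8/9·25/64 = 1/8 ✓
b·Ac²: (-28561/81504)·(-1981/6591) + 8/9·(-19/768) = 1/12 ✓
b·A²c: 8/9·3/64 = 1/24 ✓; 4 stages ⇒ order 4.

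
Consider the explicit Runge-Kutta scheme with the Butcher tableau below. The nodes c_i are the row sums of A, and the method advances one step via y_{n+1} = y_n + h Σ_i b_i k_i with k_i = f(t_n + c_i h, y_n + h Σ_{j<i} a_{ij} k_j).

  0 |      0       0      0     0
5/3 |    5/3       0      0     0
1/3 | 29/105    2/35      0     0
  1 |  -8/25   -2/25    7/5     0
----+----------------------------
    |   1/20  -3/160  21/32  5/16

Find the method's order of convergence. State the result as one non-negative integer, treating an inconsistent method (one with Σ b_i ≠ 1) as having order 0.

4

b = (1/20, -3/160, 21/32, 5/16)
c = (0, 5/3, 1/3, 1)
Ac = (0, 0, 2/21, 1/3)
Σ b_i: 1/20·1 + (-3/160)·1 + 21/32·1 + 5/16·1 = 1 ✓
b·c: (-3/160)·5/3 + 21/32·1/3 + 5/16·1 = 1/2 ✓
b·c²: (-3/160)·25/9 + 21/32·1/9 + 5/16·1 = 1/3 ✓
b·Ac: 21/32·2/21 + 5/16·1/3 = 1/6 ✓
b·c³: (-3/160)·125/27 + 21/32·1/27 + 5/16·1 = 1/4 ✓
b·(c∘Ac): 21/32·2/63 + 5/16·1/3 = 1/8 ✓
b·Ac²: 21/32·10/63 + 5/16·(-1/15) = 1/12 ✓
b·A²c: 5/16·2/15 = 1/24 ✓; 4 stages ⇒ order 4.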